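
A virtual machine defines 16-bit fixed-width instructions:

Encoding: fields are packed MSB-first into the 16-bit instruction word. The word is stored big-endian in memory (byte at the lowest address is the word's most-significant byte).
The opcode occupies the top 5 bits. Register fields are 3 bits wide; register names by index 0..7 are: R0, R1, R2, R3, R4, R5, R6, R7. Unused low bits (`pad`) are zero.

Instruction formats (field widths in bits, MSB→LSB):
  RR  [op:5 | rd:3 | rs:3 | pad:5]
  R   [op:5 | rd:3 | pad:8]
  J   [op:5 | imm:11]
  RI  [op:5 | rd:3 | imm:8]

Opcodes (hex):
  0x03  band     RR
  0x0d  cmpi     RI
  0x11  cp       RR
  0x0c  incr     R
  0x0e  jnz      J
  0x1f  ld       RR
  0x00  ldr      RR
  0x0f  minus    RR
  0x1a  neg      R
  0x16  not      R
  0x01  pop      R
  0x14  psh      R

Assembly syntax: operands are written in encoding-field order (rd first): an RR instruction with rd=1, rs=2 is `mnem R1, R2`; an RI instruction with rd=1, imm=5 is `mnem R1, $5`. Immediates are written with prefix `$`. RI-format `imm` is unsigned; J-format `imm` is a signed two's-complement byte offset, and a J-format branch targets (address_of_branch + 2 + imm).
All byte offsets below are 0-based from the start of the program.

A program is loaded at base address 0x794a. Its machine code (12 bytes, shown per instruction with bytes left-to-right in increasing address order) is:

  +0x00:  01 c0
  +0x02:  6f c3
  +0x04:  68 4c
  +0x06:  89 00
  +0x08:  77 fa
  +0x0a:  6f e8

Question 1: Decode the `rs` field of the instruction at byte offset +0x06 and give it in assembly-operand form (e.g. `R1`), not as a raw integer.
R0

+0x06: 89 00 ⇒ word 0x8900 (big)
  opcode bits[15:11]=0x11: cp/RR
  rd: (w>>8)&0x7=0x1 → R1
  rs: (w>>5)&0x7=0x0 → R0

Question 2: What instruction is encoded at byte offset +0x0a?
cmpi R7, $232

[0a] 6f e8 → 0x6fe8
  op=0x6fe8>>11=0xd ⇒ cmpi (RI)
  rd: (w>>8)&0x7=0x7 → R7
  imm: (w>>0)&0xff=0xe8 → $232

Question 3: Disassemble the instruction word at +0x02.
cmpi R7, $195

[02] 6f c3 → 0x6fc3
  top 5b → 0xd → cmpi [RI]
  rd: (w>>8)&0x7=0x7 → R7
  imm: (w>>0)&0xff=0xc3 → $195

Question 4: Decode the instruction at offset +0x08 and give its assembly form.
[08] 77 fa → 0x77fa
  top 5b → 0xe → jnz [J]
  imm: (w>>0)&0x7ff=0x7fa (s11→-6) → $-6

jnz $-6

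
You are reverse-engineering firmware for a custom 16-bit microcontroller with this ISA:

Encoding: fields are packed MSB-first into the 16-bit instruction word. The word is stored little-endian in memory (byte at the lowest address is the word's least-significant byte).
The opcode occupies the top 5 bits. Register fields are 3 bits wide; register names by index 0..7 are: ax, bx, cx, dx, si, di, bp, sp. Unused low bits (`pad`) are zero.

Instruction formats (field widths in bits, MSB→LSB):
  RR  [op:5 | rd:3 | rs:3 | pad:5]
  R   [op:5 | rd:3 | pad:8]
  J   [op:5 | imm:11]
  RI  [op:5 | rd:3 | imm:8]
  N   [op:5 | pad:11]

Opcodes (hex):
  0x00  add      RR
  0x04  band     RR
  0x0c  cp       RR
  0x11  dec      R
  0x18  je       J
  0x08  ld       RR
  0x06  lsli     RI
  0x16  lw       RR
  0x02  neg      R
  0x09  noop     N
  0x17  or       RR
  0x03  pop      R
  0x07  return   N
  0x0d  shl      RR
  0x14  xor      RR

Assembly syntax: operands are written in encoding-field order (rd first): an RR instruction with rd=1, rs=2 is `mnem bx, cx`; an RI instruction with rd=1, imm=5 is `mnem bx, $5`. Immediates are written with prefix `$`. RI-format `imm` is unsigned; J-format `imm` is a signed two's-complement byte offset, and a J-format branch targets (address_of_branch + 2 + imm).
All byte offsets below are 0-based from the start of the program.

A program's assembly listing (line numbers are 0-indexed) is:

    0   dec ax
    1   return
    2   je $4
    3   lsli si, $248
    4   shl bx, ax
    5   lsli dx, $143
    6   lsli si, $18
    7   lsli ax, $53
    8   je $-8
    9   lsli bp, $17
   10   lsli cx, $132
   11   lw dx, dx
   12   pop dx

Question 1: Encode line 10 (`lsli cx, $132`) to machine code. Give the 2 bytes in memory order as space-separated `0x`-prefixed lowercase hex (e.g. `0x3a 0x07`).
0x84 0x32

line 10 (lsli): pack op=0x6:5|rd=2:3|imm=132:8 = 0x3284; little→ 84 32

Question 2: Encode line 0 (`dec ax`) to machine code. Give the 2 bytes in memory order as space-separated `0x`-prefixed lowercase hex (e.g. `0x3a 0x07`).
0x00 0x88

L0: dec op=0x11:5|rd=0:3|pad=0:8 ⇒ 0x8800 ⇒ little 00 88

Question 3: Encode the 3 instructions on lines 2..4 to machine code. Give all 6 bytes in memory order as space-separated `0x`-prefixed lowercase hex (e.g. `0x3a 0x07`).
0x04 0xc0 0xf8 0x34 0x00 0x69

line 2 (je): pack op=0x18:5|imm=4:11 = 0xc004; little→ 04 c0
line 3 (lsli): pack op=0x6:5|rd=4:3|imm=248:8 = 0x34f8; little→ f8 34
line 4 (shl): pack op=0xd:5|rd=1:3|rs=0:3|pad=0:5 = 0x6900; little→ 00 69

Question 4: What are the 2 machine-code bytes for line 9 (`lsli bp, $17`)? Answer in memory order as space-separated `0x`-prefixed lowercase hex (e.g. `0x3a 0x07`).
0x11 0x36

9. lsli fields op=0x6:5|rd=6:3|imm=17:8 → word 3611h → 11 36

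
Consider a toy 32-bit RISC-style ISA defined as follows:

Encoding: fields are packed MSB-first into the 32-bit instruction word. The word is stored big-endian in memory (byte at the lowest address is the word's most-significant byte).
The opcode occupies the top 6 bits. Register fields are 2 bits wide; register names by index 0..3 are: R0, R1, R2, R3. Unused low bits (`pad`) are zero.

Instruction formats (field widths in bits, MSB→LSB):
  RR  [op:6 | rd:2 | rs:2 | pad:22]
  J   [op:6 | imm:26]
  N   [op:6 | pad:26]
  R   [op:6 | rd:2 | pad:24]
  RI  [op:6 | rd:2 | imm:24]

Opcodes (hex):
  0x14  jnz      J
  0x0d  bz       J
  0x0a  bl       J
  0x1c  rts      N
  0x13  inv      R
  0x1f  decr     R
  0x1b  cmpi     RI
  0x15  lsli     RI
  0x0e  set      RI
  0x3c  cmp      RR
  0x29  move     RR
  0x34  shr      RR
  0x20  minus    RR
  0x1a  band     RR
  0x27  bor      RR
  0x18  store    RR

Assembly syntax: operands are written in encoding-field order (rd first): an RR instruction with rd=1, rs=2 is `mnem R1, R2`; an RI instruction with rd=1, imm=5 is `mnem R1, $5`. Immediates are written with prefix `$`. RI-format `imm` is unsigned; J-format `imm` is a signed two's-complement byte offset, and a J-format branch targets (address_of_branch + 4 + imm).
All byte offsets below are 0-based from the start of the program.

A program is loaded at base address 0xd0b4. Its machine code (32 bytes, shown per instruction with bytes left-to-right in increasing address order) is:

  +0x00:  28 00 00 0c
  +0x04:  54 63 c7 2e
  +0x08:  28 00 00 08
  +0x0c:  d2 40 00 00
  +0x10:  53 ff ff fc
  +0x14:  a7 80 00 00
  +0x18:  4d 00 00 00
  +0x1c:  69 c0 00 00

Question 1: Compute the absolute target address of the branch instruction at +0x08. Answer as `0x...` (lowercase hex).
0xd0c8

+0x08: 28 00 00 08 ⇒ word 0x28000008 (big)
  opcode bits[31:26]=0xa: bl/J
  [25:0] imm=8 = $8
  target = base 0xd0b4 + off 0x08 + 4 + imm 8 = 0xd0c8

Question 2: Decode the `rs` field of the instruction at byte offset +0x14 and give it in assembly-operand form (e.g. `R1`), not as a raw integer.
R2

+0x14: a7 80 00 00 ⇒ word 0xa7800000 (big)
  top 6b → 0x29 → move [RR]
  rd: (w>>24)&0x3=0x3 → R3
  rs: (w>>22)&0x3=0x2 → R2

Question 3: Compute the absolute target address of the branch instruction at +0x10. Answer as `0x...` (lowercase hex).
0xd0c4

@+10  big-endian(53 ff ff fc) = 0x53fffffc
  opcode bits[31:26]=0x14: jnz/J
  imm: (w>>0)&0x3ffffff=0x3fffffc (s26→-4) → $-4
  target = base 0xd0b4 + off 0x10 + 4 + imm -4 = 0xd0c4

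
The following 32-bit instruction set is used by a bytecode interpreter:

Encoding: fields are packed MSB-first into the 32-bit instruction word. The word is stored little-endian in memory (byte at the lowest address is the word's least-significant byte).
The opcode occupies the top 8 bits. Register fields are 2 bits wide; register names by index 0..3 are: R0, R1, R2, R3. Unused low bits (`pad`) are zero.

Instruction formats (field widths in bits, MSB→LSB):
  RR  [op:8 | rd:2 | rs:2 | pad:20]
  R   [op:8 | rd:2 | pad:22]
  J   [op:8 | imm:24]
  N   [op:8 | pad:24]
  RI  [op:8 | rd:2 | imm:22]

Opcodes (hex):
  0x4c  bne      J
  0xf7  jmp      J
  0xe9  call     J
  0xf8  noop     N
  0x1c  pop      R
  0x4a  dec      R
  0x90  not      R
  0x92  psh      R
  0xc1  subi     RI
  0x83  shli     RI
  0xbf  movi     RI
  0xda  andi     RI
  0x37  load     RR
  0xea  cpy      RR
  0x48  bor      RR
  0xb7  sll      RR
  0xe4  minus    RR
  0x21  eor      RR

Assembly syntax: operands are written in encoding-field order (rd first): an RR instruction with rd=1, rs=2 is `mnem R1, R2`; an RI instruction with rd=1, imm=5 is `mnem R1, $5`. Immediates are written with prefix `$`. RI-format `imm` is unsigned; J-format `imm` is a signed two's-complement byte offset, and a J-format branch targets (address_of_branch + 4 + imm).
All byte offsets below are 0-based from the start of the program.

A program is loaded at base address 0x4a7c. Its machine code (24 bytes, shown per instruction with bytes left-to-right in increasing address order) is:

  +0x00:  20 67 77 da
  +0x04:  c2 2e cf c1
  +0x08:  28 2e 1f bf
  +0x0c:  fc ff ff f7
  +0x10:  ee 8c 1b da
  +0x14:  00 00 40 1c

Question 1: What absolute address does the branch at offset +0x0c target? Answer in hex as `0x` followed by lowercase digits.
[0c] fc ff ff f7 → 0xf7fffffc
  opcode bits[31:24]=0xf7: jmp/J
  imm: (w>>0)&0xffffff=0xfffffc (s24→-4) → $-4
  target = base 0x4a7c + off 0x0c + 4 + imm -4 = 0x4a88

0x4a88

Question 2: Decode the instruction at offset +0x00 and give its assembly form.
[00] 20 67 77 da → 0xda776720
  top 8b → 0xda → andi [RI]
  rd@[23:22]=0x1 ⇒ R1
  imm@[21:0]=0x376720 ⇒ $3630880

andi R1, $3630880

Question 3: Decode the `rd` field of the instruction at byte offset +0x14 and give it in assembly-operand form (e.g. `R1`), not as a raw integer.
@+14  little-endian(00 00 40 1c) = 0x1c400000
  top 8b → 0x1c → pop [R]
  rd@[23:22]=0x1 ⇒ R1

R1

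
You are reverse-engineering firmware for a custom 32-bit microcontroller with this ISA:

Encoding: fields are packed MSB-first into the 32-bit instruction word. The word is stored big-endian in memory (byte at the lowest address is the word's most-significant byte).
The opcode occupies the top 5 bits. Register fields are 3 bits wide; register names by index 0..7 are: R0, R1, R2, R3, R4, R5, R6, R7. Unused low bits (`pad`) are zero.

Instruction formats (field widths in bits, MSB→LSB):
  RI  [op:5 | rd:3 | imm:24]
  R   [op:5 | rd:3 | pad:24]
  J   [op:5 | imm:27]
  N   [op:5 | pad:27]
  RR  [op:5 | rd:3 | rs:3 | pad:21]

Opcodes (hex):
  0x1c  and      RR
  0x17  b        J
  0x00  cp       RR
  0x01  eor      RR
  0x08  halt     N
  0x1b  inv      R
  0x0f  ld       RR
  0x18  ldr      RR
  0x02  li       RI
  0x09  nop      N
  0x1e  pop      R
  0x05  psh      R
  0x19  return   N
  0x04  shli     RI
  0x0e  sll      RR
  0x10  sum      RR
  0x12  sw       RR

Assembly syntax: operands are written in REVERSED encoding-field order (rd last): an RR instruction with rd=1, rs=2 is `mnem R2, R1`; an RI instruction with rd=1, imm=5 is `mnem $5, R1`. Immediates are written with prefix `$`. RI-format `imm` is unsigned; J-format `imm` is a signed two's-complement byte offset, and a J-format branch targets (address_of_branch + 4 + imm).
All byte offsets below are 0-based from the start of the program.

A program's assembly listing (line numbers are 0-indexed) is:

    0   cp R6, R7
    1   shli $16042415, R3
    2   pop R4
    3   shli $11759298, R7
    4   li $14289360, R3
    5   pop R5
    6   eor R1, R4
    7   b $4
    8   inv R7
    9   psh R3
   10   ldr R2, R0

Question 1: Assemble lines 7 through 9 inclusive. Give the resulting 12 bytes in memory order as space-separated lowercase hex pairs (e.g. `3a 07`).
b8 00 00 04 df 00 00 00 2b 00 00 00

7. b fields op=0x17:5|imm=4:27 → word b8000004h → b8 00 00 04
8. inv fields op=0x1b:5|rd=7:3|pad=0:24 → word df000000h → df 00 00 00
9. psh fields op=0x5:5|rd=3:3|pad=0:24 → word 2b000000h → 2b 00 00 00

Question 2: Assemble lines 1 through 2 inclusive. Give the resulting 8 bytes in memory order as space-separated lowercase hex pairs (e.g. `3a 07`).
1. shli fields op=0x4:5|rd=3:3|imm=16042415:24 → word 23f4c9afh → 23 f4 c9 af
2. pop fields op=0x1e:5|rd=4:3|pad=0:24 → word f4000000h → f4 00 00 00

23 f4 c9 af f4 00 00 00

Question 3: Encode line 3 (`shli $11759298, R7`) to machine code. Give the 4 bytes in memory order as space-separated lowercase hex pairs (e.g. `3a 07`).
27 b3 6e c2

L3: shli op=0x4:5|rd=7:3|imm=11759298:24 ⇒ 0x27b36ec2 ⇒ big 27 b3 6e c2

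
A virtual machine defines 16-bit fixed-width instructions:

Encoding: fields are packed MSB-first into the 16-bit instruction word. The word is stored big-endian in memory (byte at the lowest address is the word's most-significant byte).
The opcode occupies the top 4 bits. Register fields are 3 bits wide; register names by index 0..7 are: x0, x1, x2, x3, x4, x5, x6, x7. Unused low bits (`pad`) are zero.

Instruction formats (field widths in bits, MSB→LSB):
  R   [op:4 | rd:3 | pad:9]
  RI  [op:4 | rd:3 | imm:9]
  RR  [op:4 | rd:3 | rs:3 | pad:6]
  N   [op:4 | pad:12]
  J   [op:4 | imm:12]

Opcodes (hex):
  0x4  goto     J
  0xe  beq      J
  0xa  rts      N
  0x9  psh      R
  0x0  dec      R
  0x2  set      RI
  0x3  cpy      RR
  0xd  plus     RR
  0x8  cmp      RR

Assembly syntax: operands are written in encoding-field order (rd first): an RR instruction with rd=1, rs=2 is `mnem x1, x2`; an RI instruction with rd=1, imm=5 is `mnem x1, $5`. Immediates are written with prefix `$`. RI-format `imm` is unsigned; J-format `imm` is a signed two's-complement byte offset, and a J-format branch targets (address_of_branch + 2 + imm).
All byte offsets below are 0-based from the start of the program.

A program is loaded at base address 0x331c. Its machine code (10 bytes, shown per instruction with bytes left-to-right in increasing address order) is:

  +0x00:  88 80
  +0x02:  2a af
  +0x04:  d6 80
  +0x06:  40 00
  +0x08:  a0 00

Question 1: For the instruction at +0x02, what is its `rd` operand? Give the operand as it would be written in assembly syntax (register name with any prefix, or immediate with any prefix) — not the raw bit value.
off 0x02: read 2a af as big → 0x2aaf
  op=0x2aaf>>12=0x2 ⇒ set (RI)
  rd@[11:9]=0x5 ⇒ x5
  imm@[8:0]=0xaf ⇒ $175

x5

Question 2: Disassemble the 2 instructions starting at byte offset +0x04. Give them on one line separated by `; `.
off 0x04: read d6 80 as big → 0xd680
  opcode bits[15:12]=0xd: plus/RR
  rd@[11:9]=0x3 ⇒ x3
  rs@[8:6]=0x2 ⇒ x2
off 0x06: read 40 00 as big → 0x4000
  opcode bits[15:12]=0x4: goto/J
  imm@[11:0]=0x0 ⇒ $0

plus x3, x2; goto $0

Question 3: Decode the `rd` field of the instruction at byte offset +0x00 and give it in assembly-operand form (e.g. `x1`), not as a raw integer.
[00] 88 80 → 0x8880
  top 4b → 0x8 → cmp [RR]
  rd@[11:9]=0x4 ⇒ x4
  rs@[8:6]=0x2 ⇒ x2

x4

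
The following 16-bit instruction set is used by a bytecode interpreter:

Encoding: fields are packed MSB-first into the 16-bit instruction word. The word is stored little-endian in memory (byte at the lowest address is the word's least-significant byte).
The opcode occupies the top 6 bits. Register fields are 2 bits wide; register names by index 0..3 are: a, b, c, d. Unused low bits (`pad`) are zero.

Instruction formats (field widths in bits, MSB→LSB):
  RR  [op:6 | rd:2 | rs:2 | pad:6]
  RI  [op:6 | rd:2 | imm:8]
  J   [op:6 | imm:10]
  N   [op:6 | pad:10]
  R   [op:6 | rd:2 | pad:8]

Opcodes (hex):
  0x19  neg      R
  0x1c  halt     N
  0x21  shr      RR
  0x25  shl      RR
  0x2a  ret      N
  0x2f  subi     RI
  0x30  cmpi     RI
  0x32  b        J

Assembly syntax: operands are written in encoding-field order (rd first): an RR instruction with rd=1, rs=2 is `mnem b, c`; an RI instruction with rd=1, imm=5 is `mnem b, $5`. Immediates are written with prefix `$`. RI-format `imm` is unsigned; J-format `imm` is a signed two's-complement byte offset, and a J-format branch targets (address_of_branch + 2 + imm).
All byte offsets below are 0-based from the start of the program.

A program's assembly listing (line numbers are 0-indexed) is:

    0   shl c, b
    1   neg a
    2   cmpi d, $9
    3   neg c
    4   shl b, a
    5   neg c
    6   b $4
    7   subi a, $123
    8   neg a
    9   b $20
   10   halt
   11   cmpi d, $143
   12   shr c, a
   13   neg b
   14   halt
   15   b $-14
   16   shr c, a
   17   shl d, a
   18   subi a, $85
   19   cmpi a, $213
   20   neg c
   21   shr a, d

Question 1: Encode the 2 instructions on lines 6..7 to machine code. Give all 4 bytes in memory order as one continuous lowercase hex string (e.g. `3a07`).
L6: b op=0x32:6|imm=4:10 ⇒ 0xc804 ⇒ little 04 c8
L7: subi op=0x2f:6|rd=0:2|imm=123:8 ⇒ 0xbc7b ⇒ little 7b bc

04c87bbc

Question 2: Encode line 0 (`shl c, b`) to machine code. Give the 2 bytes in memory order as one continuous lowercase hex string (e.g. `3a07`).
4096

line 0 (shl): pack op=0x25:6|rd=2:2|rs=1:2|pad=0:6 = 0x9640; little→ 40 96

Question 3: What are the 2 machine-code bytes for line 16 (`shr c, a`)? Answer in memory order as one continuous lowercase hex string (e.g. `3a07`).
L16: shr op=0x21:6|rd=2:2|rs=0:2|pad=0:6 ⇒ 0x8600 ⇒ little 00 86

0086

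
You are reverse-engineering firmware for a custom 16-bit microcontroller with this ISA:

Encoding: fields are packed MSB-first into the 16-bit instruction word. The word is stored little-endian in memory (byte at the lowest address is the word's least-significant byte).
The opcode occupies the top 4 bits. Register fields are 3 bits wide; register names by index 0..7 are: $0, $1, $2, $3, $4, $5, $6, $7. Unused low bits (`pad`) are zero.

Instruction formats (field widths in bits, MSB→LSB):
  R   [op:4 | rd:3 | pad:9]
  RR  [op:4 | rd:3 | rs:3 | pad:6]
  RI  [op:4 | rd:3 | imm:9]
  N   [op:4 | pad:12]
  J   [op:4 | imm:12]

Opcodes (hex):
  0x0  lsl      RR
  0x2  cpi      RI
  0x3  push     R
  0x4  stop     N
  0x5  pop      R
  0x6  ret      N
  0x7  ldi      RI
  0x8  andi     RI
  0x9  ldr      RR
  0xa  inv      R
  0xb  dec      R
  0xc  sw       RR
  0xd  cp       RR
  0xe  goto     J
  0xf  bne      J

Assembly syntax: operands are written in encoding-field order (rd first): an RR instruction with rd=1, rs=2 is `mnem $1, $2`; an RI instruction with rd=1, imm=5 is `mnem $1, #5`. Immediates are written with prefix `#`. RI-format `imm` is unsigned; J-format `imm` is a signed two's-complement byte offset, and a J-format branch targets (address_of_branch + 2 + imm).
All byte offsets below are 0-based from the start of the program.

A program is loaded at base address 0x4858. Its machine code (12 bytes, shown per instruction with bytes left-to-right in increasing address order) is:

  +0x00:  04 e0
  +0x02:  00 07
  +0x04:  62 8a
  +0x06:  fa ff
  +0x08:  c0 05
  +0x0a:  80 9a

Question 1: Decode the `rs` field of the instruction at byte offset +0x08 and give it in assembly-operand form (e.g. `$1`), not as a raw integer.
off 0x08: read c0 05 as little → 0x05c0
  top 4b → 0x0 → lsl [RR]
  rd@[11:9]=0x2 ⇒ $2
  rs@[8:6]=0x7 ⇒ $7

$7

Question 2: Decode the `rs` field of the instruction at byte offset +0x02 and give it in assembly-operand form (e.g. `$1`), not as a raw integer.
@+02  little-endian(00 07) = 0x0700
  op=0x0700>>12=0x0 ⇒ lsl (RR)
  [11:9] rd=3 = $3
  [8:6] rs=4 = $4

$4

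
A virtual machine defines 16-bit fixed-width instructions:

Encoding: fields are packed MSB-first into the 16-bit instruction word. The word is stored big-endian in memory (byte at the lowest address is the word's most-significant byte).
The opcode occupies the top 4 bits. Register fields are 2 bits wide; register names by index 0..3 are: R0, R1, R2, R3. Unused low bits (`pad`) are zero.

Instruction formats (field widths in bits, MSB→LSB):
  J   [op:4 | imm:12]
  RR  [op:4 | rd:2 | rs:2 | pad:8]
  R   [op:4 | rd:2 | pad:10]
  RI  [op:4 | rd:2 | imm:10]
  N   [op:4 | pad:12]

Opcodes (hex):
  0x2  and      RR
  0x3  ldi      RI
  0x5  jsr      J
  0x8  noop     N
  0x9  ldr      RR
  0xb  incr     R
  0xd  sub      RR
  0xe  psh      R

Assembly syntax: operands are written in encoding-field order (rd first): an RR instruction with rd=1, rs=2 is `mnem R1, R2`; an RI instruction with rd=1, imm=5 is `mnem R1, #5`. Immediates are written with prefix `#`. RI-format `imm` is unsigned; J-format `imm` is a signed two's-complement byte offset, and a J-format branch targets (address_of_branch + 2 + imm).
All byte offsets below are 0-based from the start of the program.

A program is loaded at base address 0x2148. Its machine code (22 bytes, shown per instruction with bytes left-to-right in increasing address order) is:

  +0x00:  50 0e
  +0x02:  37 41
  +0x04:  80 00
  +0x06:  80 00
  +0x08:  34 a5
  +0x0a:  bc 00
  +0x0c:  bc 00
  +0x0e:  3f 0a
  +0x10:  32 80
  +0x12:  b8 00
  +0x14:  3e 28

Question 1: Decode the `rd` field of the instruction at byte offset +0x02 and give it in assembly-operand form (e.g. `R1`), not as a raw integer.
R1

+0x02: 37 41 ⇒ word 0x3741 (big)
  top 4b → 0x3 → ldi [RI]
  [11:10] rd=1 = R1
  [9:0] imm=833 = #833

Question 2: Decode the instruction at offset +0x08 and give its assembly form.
off 0x08: read 34 a5 as big → 0x34a5
  op=0x34a5>>12=0x3 ⇒ ldi (RI)
  rd@[11:10]=0x1 ⇒ R1
  imm@[9:0]=0xa5 ⇒ #165

ldi R1, #165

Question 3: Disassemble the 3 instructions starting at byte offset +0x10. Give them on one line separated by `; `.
ldi R0, #640; incr R2; ldi R3, #552

[10] 32 80 → 0x3280
  opcode bits[15:12]=0x3: ldi/RI
  [11:10] rd=0 = R0
  [9:0] imm=640 = #640
[12] b8 00 → 0xb800
  opcode bits[15:12]=0xb: incr/R
  [11:10] rd=2 = R2
[14] 3e 28 → 0x3e28
  opcode bits[15:12]=0x3: ldi/RI
  [11:10] rd=3 = R3
  [9:0] imm=552 = #552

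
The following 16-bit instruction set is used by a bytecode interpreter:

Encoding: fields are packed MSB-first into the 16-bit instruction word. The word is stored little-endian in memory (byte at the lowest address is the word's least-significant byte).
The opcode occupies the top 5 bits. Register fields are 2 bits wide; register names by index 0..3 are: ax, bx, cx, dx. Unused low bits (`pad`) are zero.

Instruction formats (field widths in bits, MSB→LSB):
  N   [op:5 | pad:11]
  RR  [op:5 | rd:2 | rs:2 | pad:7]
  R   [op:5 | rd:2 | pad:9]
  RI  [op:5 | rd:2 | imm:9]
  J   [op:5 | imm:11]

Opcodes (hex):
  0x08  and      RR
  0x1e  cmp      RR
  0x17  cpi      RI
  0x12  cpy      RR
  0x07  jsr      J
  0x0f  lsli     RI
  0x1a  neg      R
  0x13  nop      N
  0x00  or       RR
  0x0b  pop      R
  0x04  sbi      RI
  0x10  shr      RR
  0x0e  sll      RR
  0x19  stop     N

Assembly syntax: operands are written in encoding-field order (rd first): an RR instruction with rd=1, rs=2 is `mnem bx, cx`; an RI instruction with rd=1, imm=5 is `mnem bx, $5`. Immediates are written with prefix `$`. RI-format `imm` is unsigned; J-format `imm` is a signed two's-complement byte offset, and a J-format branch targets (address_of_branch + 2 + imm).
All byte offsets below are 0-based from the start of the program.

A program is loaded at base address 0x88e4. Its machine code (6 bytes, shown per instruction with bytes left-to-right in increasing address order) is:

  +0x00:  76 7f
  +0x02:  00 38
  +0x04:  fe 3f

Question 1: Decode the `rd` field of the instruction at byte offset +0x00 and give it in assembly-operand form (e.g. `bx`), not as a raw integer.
dx

off 0x00: read 76 7f as little → 0x7f76
  top 5b → 0xf → lsli [RI]
  rd@[10:9]=0x3 ⇒ dx
  imm@[8:0]=0x176 ⇒ $374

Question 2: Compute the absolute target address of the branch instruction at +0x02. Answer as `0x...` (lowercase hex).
0x88e8

[02] 00 38 → 0x3800
  op=0x3800>>11=0x7 ⇒ jsr (J)
  [10:0] imm=0 = $0
  target = base 0x88e4 + off 0x02 + 2 + imm 0 = 0x88e8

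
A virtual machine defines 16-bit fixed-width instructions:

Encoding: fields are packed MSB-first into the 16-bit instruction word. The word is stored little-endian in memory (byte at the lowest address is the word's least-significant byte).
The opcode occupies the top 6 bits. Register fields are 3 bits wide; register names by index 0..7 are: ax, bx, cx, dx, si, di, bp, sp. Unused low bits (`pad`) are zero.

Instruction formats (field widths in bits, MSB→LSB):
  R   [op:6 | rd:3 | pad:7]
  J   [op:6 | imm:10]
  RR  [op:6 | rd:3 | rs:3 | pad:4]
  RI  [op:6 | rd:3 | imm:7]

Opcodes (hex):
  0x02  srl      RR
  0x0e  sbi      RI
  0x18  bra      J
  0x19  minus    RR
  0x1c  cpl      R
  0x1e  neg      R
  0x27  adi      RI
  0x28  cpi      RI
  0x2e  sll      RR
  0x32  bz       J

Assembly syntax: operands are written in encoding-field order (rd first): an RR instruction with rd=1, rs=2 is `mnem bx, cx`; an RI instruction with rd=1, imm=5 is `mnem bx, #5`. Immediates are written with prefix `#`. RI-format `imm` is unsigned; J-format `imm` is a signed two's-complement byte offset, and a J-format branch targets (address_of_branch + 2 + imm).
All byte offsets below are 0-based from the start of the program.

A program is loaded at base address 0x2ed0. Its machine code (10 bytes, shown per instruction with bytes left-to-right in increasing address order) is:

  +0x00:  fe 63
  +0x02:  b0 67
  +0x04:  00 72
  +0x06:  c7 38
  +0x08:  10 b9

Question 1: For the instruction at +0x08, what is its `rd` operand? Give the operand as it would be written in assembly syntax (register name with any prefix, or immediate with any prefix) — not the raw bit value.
off 0x08: read 10 b9 as little → 0xb910
  op=0xb910>>10=0x2e ⇒ sll (RR)
  rd@[9:7]=0x2 ⇒ cx
  rs@[6:4]=0x1 ⇒ bx

cx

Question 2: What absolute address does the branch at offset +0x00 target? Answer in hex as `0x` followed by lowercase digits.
0x2ed0

+0x00: fe 63 ⇒ word 0x63fe (little)
  opcode bits[15:10]=0x18: bra/J
  [9:0] imm=1022 (s10→-2) = #-2
  target = base 0x2ed0 + off 0x00 + 2 + imm -2 = 0x2ed0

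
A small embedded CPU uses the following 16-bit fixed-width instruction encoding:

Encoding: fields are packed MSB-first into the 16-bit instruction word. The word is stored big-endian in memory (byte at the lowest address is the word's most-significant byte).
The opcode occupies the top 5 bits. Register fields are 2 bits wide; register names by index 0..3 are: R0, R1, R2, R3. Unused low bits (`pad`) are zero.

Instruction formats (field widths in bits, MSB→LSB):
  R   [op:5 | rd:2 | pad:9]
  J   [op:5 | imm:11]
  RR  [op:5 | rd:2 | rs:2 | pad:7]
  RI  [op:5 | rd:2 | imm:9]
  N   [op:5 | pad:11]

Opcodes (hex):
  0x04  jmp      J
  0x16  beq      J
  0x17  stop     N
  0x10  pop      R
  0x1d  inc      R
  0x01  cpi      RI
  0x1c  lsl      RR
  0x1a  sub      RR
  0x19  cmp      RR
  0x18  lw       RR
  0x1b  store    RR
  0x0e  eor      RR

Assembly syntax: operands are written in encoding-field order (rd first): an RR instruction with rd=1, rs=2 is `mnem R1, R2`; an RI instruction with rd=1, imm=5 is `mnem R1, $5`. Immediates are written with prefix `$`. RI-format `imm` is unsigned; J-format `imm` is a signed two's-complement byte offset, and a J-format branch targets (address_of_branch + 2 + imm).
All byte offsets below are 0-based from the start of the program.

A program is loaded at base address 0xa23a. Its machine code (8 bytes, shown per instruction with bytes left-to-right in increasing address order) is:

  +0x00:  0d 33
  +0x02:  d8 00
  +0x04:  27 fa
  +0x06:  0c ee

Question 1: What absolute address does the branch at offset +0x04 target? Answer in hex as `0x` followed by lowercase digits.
@+04  big-endian(27 fa) = 0x27fa
  opcode bits[15:11]=0x4: jmp/J
  imm@[10:0]=0x7fa (s11→-6) ⇒ $-6
  target = base 0xa23a + off 0x04 + 2 + imm -6 = 0xa23a

0xa23a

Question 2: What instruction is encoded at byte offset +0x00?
[00] 0d 33 → 0x0d33
  top 5b → 0x1 → cpi [RI]
  rd: (w>>9)&0x3=0x2 → R2
  imm: (w>>0)&0x1ff=0x133 → $307

cpi R2, $307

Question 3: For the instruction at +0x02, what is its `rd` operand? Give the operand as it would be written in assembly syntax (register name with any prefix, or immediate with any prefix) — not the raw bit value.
R0

+0x02: d8 00 ⇒ word 0xd800 (big)
  opcode bits[15:11]=0x1b: store/RR
  rd@[10:9]=0x0 ⇒ R0
  rs@[8:7]=0x0 ⇒ R0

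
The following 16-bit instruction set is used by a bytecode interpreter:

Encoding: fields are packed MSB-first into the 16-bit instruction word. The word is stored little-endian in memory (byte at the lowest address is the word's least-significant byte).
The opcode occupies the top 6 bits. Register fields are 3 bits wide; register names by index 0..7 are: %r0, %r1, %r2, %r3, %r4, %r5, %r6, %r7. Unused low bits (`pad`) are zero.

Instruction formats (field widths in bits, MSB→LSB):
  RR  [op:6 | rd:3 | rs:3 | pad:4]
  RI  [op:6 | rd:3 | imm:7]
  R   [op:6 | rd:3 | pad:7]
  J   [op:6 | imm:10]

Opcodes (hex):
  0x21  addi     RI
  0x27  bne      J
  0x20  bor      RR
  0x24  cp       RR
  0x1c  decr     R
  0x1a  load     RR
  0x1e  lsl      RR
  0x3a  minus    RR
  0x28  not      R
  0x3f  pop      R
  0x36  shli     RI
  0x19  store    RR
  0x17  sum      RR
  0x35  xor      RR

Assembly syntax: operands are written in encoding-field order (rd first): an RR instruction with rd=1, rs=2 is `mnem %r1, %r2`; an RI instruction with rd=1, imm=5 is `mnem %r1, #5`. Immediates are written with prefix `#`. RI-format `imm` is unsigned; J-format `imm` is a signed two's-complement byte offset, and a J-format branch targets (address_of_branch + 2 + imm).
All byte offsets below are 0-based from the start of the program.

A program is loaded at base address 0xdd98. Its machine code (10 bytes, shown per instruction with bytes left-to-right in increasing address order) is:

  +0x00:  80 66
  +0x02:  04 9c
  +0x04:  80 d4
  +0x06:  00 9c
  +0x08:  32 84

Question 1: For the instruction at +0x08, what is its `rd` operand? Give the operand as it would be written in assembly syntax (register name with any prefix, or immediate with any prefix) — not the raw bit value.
+0x08: 32 84 ⇒ word 0x8432 (little)
  top 6b → 0x21 → addi [RI]
  rd@[9:7]=0x0 ⇒ %r0
  imm@[6:0]=0x32 ⇒ #50

%r0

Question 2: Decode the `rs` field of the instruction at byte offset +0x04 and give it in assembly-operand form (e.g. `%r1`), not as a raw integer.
@+04  little-endian(80 d4) = 0xd480
  opcode bits[15:10]=0x35: xor/RR
  rd: (w>>7)&0x7=0x1 → %r1
  rs: (w>>4)&0x7=0x0 → %r0

%r0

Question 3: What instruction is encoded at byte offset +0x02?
bne #4

+0x02: 04 9c ⇒ word 0x9c04 (little)
  op=0x9c04>>10=0x27 ⇒ bne (J)
  imm@[9:0]=0x4 ⇒ #4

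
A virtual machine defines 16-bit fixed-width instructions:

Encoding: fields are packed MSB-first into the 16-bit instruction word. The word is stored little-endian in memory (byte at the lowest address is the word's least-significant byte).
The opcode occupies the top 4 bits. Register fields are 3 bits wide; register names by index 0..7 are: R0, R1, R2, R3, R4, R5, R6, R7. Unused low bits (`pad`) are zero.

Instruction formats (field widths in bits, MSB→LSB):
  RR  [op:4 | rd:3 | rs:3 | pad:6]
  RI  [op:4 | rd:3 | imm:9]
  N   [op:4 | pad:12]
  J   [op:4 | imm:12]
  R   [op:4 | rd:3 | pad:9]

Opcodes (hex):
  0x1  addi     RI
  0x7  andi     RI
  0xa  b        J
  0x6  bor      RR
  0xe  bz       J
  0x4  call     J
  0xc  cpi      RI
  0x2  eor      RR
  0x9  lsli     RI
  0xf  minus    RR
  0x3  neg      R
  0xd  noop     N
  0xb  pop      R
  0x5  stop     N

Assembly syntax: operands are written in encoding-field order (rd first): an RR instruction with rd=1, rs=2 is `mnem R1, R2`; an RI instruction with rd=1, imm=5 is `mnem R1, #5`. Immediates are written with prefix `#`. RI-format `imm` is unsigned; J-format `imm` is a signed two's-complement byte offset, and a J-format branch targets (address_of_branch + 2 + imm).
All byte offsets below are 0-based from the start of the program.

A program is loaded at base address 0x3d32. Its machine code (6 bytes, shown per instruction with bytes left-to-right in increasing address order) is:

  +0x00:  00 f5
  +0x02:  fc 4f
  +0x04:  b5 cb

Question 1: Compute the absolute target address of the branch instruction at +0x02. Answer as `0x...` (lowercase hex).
0x3d32

off 0x02: read fc 4f as little → 0x4ffc
  top 4b → 0x4 → call [J]
  imm@[11:0]=0xffc (s12→-4) ⇒ #-4
  target = base 0x3d32 + off 0x02 + 2 + imm -4 = 0x3d32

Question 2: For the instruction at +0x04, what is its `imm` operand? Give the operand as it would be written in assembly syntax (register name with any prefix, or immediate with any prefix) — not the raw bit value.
#437

+0x04: b5 cb ⇒ word 0xcbb5 (little)
  top 4b → 0xc → cpi [RI]
  rd@[11:9]=0x5 ⇒ R5
  imm@[8:0]=0x1b5 ⇒ #437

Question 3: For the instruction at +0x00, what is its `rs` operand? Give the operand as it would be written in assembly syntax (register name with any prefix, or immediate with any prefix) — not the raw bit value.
@+00  little-endian(00 f5) = 0xf500
  top 4b → 0xf → minus [RR]
  [11:9] rd=2 = R2
  [8:6] rs=4 = R4

R4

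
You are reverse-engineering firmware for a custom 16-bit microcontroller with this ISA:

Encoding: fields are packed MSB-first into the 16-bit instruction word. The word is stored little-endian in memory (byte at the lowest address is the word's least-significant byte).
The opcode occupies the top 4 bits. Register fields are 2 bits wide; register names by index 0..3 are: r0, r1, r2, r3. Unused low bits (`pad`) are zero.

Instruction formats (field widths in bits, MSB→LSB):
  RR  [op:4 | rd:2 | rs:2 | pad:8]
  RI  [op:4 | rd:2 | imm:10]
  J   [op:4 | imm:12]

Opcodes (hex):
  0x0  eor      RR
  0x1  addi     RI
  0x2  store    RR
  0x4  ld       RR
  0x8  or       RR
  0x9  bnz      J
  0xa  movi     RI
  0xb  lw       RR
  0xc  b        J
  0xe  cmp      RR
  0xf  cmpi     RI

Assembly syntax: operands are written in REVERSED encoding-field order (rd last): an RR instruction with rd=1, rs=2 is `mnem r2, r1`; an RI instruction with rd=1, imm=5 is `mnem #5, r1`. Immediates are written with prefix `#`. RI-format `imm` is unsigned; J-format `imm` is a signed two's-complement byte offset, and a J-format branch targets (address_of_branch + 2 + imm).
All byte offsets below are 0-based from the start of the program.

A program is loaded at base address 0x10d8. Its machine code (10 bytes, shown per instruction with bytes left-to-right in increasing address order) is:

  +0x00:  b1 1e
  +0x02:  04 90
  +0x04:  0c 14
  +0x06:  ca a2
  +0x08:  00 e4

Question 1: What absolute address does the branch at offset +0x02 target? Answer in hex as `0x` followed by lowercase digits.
+0x02: 04 90 ⇒ word 0x9004 (little)
  op=0x9004>>12=0x9 ⇒ bnz (J)
  imm@[11:0]=0x4 ⇒ #4
  target = base 0x10d8 + off 0x02 + 2 + imm 4 = 0x10e0

0x10e0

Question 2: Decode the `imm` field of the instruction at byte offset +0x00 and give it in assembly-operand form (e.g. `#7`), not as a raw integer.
@+00  little-endian(b1 1e) = 0x1eb1
  op=0x1eb1>>12=0x1 ⇒ addi (RI)
  rd: (w>>10)&0x3=0x3 → r3
  imm: (w>>0)&0x3ff=0x2b1 → #689

#689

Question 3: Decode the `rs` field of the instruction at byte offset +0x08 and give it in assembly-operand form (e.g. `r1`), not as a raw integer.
@+08  little-endian(00 e4) = 0xe400
  opcode bits[15:12]=0xe: cmp/RR
  rd@[11:10]=0x1 ⇒ r1
  rs@[9:8]=0x0 ⇒ r0

r0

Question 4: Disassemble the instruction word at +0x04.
@+04  little-endian(0c 14) = 0x140c
  op=0x140c>>12=0x1 ⇒ addi (RI)
  [11:10] rd=1 = r1
  [9:0] imm=12 = #12

addi #12, r1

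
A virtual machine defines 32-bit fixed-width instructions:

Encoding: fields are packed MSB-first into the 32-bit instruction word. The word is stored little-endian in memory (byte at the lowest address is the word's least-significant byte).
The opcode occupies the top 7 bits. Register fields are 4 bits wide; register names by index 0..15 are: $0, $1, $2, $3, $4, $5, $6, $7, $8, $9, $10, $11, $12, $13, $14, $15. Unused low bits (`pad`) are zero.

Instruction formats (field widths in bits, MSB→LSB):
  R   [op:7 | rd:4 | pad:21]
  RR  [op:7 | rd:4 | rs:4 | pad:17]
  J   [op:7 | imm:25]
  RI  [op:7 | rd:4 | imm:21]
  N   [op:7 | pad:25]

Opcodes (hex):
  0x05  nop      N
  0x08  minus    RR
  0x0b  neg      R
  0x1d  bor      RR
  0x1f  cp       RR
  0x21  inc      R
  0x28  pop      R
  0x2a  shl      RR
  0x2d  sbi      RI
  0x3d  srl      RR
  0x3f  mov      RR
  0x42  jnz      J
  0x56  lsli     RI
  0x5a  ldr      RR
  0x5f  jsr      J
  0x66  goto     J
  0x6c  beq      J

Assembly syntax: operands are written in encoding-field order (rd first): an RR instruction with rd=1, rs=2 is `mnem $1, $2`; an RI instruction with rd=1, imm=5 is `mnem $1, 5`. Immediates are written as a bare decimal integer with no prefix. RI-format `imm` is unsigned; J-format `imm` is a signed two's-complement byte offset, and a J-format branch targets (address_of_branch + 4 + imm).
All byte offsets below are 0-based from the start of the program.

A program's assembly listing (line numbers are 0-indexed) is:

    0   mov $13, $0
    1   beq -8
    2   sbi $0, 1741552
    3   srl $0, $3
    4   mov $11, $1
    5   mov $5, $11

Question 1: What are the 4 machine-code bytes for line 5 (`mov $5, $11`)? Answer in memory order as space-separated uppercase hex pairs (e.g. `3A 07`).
L5: mov op=0x3f:7|rd=5:4|rs=11:4|pad=0:17 ⇒ 0x7eb60000 ⇒ little 00 00 b6 7e

00 00 B6 7E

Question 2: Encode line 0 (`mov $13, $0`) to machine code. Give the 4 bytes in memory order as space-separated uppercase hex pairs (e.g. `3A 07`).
0. mov fields op=0x3f:7|rd=13:4|rs=0:4|pad=0:17 → word 7fa00000h → 00 00 a0 7f

00 00 A0 7F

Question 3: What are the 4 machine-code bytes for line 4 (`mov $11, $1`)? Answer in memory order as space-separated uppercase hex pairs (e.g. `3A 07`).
L4: mov op=0x3f:7|rd=11:4|rs=1:4|pad=0:17 ⇒ 0x7f620000 ⇒ little 00 00 62 7f

00 00 62 7F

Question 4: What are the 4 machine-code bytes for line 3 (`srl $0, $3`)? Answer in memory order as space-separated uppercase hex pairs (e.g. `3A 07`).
L3: srl op=0x3d:7|rd=0:4|rs=3:4|pad=0:17 ⇒ 0x7a060000 ⇒ little 00 00 06 7a

00 00 06 7A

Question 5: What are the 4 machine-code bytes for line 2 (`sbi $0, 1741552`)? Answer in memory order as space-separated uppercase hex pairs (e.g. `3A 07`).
F0 92 1A 5A

line 2 (sbi): pack op=0x2d:7|rd=0:4|imm=1741552:21 = 0x5a1a92f0; little→ f0 92 1a 5a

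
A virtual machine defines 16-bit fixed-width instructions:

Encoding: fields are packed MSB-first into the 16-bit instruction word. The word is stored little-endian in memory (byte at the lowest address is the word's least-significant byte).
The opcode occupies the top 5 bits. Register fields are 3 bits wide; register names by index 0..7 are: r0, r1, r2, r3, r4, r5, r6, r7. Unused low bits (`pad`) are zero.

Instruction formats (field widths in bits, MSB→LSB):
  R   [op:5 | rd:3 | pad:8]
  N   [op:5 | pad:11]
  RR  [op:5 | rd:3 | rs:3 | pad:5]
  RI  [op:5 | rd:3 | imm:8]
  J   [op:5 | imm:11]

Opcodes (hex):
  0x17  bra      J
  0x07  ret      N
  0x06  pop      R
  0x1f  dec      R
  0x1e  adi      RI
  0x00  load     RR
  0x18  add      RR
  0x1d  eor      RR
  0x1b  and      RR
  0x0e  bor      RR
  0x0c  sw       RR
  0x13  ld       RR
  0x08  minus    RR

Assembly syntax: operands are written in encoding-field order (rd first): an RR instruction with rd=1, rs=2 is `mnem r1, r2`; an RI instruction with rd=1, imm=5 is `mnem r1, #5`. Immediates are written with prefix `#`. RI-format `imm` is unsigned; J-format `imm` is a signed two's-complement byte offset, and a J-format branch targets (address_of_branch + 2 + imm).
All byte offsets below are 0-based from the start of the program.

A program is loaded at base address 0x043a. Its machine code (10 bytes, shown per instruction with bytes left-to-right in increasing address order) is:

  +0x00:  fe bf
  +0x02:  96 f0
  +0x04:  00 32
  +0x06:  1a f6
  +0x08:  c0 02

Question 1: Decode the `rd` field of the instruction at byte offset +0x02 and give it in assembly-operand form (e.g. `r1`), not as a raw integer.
r0

+0x02: 96 f0 ⇒ word 0xf096 (little)
  top 5b → 0x1e → adi [RI]
  rd@[10:8]=0x0 ⇒ r0
  imm@[7:0]=0x96 ⇒ #150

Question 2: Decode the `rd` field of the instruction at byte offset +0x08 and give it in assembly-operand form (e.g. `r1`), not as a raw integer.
r2

off 0x08: read c0 02 as little → 0x02c0
  top 5b → 0x0 → load [RR]
  rd@[10:8]=0x2 ⇒ r2
  rs@[7:5]=0x6 ⇒ r6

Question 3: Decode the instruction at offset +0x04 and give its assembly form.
pop r2

[04] 00 32 → 0x3200
  top 5b → 0x6 → pop [R]
  [10:8] rd=2 = r2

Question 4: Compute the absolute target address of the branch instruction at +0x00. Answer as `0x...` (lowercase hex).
0x043a

off 0x00: read fe bf as little → 0xbffe
  top 5b → 0x17 → bra [J]
  imm: (w>>0)&0x7ff=0x7fe (s11→-2) → #-2
  target = base 0x043a + off 0x00 + 2 + imm -2 = 0x043a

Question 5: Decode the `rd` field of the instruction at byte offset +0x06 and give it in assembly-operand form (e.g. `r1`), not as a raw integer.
[06] 1a f6 → 0xf61a
  op=0xf61a>>11=0x1e ⇒ adi (RI)
  [10:8] rd=6 = r6
  [7:0] imm=26 = #26

r6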